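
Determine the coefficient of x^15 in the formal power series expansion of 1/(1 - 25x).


The geometric series identity gives 1/(1 - c x) = sum_{k>=0} c^k x^k, so the coefficient of x^k is c^k.
Here c = 25 and k = 15.
Computing: 25^15 = 931322574615478515625

931322574615478515625


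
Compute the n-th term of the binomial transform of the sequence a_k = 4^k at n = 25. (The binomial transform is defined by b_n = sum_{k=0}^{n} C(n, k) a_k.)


With a_k = 4^k, b_n = sum_{k=0}^{n} C(n, k) 4^k = (1 + 4)^n by the binomial theorem.
For n = 25: (1 + 4)^25 = 5^25 = 298023223876953125.

298023223876953125


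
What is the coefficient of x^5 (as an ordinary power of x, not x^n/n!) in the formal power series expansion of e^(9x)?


The exponential series is e^y = sum_{k>=0} y^k / k!. Substituting y = 9x gives
e^(9x) = sum_{k>=0} 9^k x^k / k!.
So the coefficient of x^n is a^n/n! with a = 9, n = 5:
9^5 / 5! = 59049/120 = 19683/40

19683/40


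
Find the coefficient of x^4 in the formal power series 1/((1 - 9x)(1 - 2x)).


By partial fractions or Cauchy convolution:
The coefficient equals sum_{k=0}^{4} 9^k * 2^(4-k).
= 8431

8431


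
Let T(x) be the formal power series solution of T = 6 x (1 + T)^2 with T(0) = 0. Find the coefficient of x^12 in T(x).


Apply the Lagrange inversion formula: if T = 6 x * phi(T) with phi(t) = (1 + t)^2, then [x^n] T = 6^n * (1/n) [t^(n-1)] phi(t)^n = 6^n * (1/n) [t^(n-1)] (1 + t)^(2n) = 6^n * (1/n) C(2n, n-1).
Using the identity C(2n, n-1) = C(2n, n) * n / (n+1), the unscaled factor equals C(2n, n) / (n+1) = C_n, the n-th Catalan number.
For n = 12: C_12 = C(24, 12) / 13 = 2704156/13 = 208012.
With the 6^12 = 2176782336 factor, the coefficient is 2176782336 * 208012 = 452796847276032.

452796847276032


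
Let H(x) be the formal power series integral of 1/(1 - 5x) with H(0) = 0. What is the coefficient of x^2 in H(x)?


1/(1 - 5x) = sum_{k>=0} 5^k x^k. Integrating termwise with H(0) = 0:
H(x) = sum_{k>=0} 5^k x^(k+1) / (k+1) = sum_{m>=1} 5^(m-1) x^m / m.
For m = 2: 5^1/2 = 5/2 = 5/2.

5/2


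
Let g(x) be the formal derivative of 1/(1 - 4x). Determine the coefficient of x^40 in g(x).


Differentiate termwise: d/dx sum_{k>=0} 4^k x^k = sum_{k>=1} k 4^k x^(k-1) = sum_{j>=0} (j+1) 4^(j+1) x^j.
Equivalently, d/dx [1/(1 - 4x)] = 4/(1 - 4x)^2.
For j = 40: 41 * 4^41 = 41 * 4835703278458516698824704 = 198263834416799184651812864.

198263834416799184651812864


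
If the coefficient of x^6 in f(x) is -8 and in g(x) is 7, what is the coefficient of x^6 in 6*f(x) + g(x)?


Scalar multiplication scales coefficients: 6 * -8 = -48.
Then add the g coefficient: -48 + 7
= -41

-41


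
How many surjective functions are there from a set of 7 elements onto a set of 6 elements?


By inclusion-exclusion on which target elements are missed, the number of surjections from an n-set onto a k-set is
surj(n, k) = sum_{j=0}^{k} (-1)^j C(k, j) (k - j)^n.
Equivalently surj(n, k) = k! * S(n, k), where S(n, k) is the Stirling number of the second kind.
For n = 7, k = 6:
S(7, 6) = 21, so
surj = 6! * 21 = 720 * 21 = 15120.

15120


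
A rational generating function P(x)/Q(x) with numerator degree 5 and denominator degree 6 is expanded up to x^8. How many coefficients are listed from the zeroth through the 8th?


Expanding up to x^8 gives the coefficients for x^0, x^1, ..., x^8.
That is 8 + 1 = 9 coefficients in total.

9


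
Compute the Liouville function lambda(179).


The Liouville function is lambda(k) = (-1)^Omega(k), where Omega(k) counts the prime factors of k with multiplicity.
Factoring: 179 = 179, so Omega(179) = 1.
lambda(179) = (-1)^1 = -1.

-1


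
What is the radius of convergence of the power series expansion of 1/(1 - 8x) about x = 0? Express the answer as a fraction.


Expanding 1/(1 - 8x) = sum_{k>=0} 8^k x^k, the series converges when |8x| < 1, i.e., |x| < 1/8.
So the radius of convergence is 1/8 = 1/8.

1/8


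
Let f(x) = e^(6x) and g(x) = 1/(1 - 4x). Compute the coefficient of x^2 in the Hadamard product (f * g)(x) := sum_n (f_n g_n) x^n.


Expanding: f_k = 6^k/k! (from e^(6x)) and g_k = 4^k (from 1/(1 - 4x)). So the Hadamard coefficient (f * g)_k = 6^k 4^k / k! = (24)^k / k!.
For k = 2: 24^2/2! = 576/2 = 288.

288


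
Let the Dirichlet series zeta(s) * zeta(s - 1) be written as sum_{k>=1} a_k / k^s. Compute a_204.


Convolution gives a_k = sum_{d | k} d * 1 = sum_{d | k} d = sigma(k), the sum of positive divisors of k.
For k = 204, the divisors are 1, 2, 3, 4, 6, 12, 17, 34, 51, 68, 102, 204, so
sigma(204) = 1 + 2 + 3 + 4 + 6 + 12 + 17 + 34 + 51 + 68 + 102 + 204 = 504.

504


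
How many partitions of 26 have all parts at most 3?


Using the generating function (1-x)^(-1)(1-x^2)^(-1)(1-x^3)^(-1),
the coefficient of x^26 counts these restricted partitions.
Result = 70

70


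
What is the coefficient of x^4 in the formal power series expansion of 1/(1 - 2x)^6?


The general identity 1/(1 - c x)^r = sum_{k>=0} c^k C(k + r - 1, r - 1) x^k follows by substituting y = c x into 1/(1 - y)^r = sum_{k>=0} C(k + r - 1, r - 1) y^k.
For c = 2, r = 6, k = 4:
2^4 * C(9, 5) = 16 * 126 = 2016.

2016


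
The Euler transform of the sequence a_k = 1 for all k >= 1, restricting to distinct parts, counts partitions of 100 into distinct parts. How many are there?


Partitions of 100 into distinct parts can be computed via generating function.
Product (1+x)(1+x^2)(1+x^3)...
The coefficient of x^100 = 444793

444793


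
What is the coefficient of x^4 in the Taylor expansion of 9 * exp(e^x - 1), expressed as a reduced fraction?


exp(e^x - 1) = sum_{k>=0} Bell_k x^k / k!, where Bell_k is the k-th Bell number.
So the coefficient of x^4 is 9 * Bell_4 / 4!.
Computing: Bell_4 = 15 and 4! = 24, giving
9 * 15/24 = 45/8.

45/8


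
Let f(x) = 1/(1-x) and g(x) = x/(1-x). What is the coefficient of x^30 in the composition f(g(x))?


First simplify the composition: f(g(x)) = 1/(1 - x/(1-x)) = (1-x)/((1-x) - x) = (1-x)/(1-2x).
Now extract the coefficient. Write (1-x)/(1-2x) = 1/(1-2x) - x/(1-2x).
The coefficient of x^n in 1/(1-2x) is 2^n, and in x/(1-2x) is 2^(n-1) (for n >= 1).
So the coefficient of x^30 is 2^30 - 2^29 = 1073741824 - 536870912 = 536870912.

536870912


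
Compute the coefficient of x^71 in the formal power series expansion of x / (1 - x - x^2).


Let f(x) = sum_{k>=0} a_k x^k. Multiplying f(x) * (1 - x - x^2) = x and matching coefficients gives a_0 = 0, a_1 = 1, and a_k = a_{k-1} + a_{k-2} for k >= 2. These are the Fibonacci numbers F_k.
Iterating from F_0 = 0, F_1 = 1:
F_0=0, F_1=1, F_2=1, F_3=2, F_4=3, F_5=5, F_6=8, F_7=13, F_8=21, F_9=34, ...
F_71 = 308061521170129.

308061521170129


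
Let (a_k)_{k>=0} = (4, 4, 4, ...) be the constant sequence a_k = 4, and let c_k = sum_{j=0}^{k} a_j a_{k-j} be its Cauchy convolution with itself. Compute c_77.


Since a_j = 4 for all j >= 0, the convolution sum becomes
c_k = sum_{j=0}^{k} 4 * 4 = 16 * (k + 1).
Equivalently, the generating function of (a_k) is 4/(1 - x) and its square is 16/(1 - x)^2 = sum_{k>=0} 16(k + 1) x^k.
For k = 77: 16 * 78 = 1248.

1248


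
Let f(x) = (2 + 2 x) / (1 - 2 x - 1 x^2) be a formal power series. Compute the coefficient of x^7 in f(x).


Write f(x) = sum_{k>=0} a_k x^k. Multiplying both sides by 1 - 2 x - 1 x^2 gives
(1 - 2 x - 1 x^2) sum_{k>=0} a_k x^k = 2 + 2 x.
Matching coefficients:
 x^0: a_0 = 2
 x^1: a_1 - 2 a_0 = 2  =>  a_1 = 2*2 + 2 = 6
 x^k (k >= 2): a_k = 2 a_{k-1} + 1 a_{k-2}.
Iterating: a_2 = 14, a_3 = 34, a_4 = 82, a_5 = 198, a_6 = 478, a_7 = 1154.
So the coefficient of x^7 is 1154.

1154


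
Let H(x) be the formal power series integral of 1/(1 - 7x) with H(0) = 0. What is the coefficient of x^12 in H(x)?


1/(1 - 7x) = sum_{k>=0} 7^k x^k. Integrating termwise with H(0) = 0:
H(x) = sum_{k>=0} 7^k x^(k+1) / (k+1) = sum_{m>=1} 7^(m-1) x^m / m.
For m = 12: 7^11/12 = 1977326743/12 = 1977326743/12.

1977326743/12


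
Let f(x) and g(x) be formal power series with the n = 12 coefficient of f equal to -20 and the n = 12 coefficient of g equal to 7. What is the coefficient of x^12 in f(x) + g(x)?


Addition of formal power series is termwise.
The coefficient of x^12 in f + g = -20 + 7
= -13

-13


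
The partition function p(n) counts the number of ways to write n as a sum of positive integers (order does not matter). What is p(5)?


Using the generating function prod_{k>=1} 1/(1-x^k), we compute p(5).
By dynamic programming over parts 1 through 5:
p(5) = 7

7


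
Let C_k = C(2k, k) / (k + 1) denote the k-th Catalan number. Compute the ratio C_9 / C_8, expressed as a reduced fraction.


Using C_k = (2k)! / (k! (k+1)!), the ratio C_{k+1}/C_k simplifies to
C_{k+1}/C_k = [(2k+2)! / ((k+1)! (k+2)!)] * [k! (k+1)! / (2k)!]
 = (2k+2)(2k+1) / ((k+1)(k+2)) = 2(2k+1) / (k+2).
For k = 8: 2(2*8 + 1) / (8 + 2) = 34/10 = 17/5.

17/5


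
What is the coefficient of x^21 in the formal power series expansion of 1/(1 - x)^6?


The negative binomial / multiset identity is
1/(1 - x)^r = sum_{k>=0} C(k + r - 1, r - 1) x^k.
Here r = 6 and k = 21, so the coefficient is
C(21 + 5, 5) = C(26, 5)
= 65780

65780


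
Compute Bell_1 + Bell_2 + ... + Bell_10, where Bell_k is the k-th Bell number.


Recall Bell_k counts set partitions of a k-set (with Bell_0 = 1 by convention).
Bell_1 through Bell_10: 1, 2, 5, 15, 52, 203, 877, 4140, 21147, 115975
Sum = 1 + 2 + 5 + 15 + 52 + 203 + 877 + 4140 + 21147 + 115975 = 142417.

142417


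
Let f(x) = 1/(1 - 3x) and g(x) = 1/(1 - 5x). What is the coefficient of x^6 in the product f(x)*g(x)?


The coefficient of x^n in f*g is the Cauchy product: sum_{k=0}^{n} a^k * b^(n-k).
With a=3, b=5, n=6:
sum_{k=0}^{6} 3^k * 5^(6-k)
= 37969

37969


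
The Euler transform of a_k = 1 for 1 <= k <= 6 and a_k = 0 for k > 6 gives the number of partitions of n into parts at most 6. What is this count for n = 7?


Partitions of 7 into parts at most 6:
Using generating function (1-x)^(-1)(1-x^2)^(-1)...(1-x^6)^(-1),
the coefficient of x^7 = 14

14


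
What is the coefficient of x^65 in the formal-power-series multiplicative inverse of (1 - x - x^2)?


Let the inverse be f(x) = sum_{k>=0} a_k x^k. From f(x) * (1 - x - x^2) = 1 and matching coefficients:
 x^0: a_0 = 1.
 x^1: a_1 - a_0 = 0, so a_1 = 1.
 x^k (k >= 2): a_k - a_{k-1} - a_{k-2} = 0, i.e. a_k = a_{k-1} + a_{k-2}.
This is the Fibonacci-type recurrence shifted so that a_0 = a_1 = 1.
Iterating: a_0=1, a_1=1, a_2=2, a_3=3, a_4=5, a_5=8, a_6=13, a_7=21, a_8=34, a_9=55, ...
a_65 = 27777890035288.

27777890035288


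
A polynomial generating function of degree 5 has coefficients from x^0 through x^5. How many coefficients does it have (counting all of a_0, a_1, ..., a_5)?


A polynomial of degree 5 takes the form a_0 + a_1 x + ... + a_5 x^5.
The number of coefficients is 5 + 1 = 6.

6


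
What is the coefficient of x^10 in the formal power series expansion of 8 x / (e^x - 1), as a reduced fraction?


The exponential generating function for Bernoulli numbers is
x / (e^x - 1) = sum_{k>=0} B_k x^k / k!.
So the coefficient of x^10 in 8 x / (e^x - 1) is 8 B_10 / 10!.
Computing: B_10 = 5/66, 10! = 3628800, giving
8 * 5/66 / 3628800 = 1/5987520.

1/5987520


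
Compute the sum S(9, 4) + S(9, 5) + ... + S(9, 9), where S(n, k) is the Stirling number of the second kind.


By definition, S(n, k) counts partitions of an n-set into exactly k nonempty blocks.
Computing row n = 9 for k = 4..9:
S(9, k): 7770, 6951, 2646, 462, 36, 1
Sum = 17866.

17866


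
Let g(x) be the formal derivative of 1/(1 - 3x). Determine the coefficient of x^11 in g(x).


Differentiate termwise: d/dx sum_{k>=0} 3^k x^k = sum_{k>=1} k 3^k x^(k-1) = sum_{j>=0} (j+1) 3^(j+1) x^j.
Equivalently, d/dx [1/(1 - 3x)] = 3/(1 - 3x)^2.
For j = 11: 12 * 3^12 = 12 * 531441 = 6377292.

6377292


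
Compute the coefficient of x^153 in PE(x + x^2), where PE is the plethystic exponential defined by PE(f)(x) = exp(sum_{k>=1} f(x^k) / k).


With f(x) = x + x^2, the exponent is sum_{k>=1} (x^k + x^(2k)) / k = -ln(1 - x) - ln(1 - x^2). Exponentiating:
PE(x + x^2) = 1 / ((1 - x)(1 - x^2)).
This is the generating function for partitions of n into parts of size 1 or 2. The number of 2's can be any j in 0..76, and the rest are 1's, so
[x^153] = floor(153/2) + 1 = 77.

77


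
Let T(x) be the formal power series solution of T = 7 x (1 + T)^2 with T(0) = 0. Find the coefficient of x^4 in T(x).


Apply the Lagrange inversion formula: if T = 7 x * phi(T) with phi(t) = (1 + t)^2, then [x^n] T = 7^n * (1/n) [t^(n-1)] phi(t)^n = 7^n * (1/n) [t^(n-1)] (1 + t)^(2n) = 7^n * (1/n) C(2n, n-1).
Using the identity C(2n, n-1) = C(2n, n) * n / (n+1), the unscaled factor equals C(2n, n) / (n+1) = C_n, the n-th Catalan number.
For n = 4: C_4 = C(8, 4) / 5 = 70/5 = 14.
With the 7^4 = 2401 factor, the coefficient is 2401 * 14 = 33614.

33614


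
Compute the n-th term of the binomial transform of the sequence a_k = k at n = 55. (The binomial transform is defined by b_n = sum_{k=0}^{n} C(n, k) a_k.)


With a_k = k, b_n = sum_{k=0}^{n} C(n, k) k. Using k * C(n, k) = n * C(n-1, k-1) gives b_n = n * sum_{k>=1} C(n-1, k-1) = n * 2^(n-1).
For n = 55: 55 * 2^54 = 55 * 18014398509481984 = 990791918021509120.

990791918021509120


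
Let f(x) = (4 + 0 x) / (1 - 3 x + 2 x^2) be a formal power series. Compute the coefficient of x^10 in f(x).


Write f(x) = sum_{k>=0} a_k x^k. Multiplying both sides by 1 - 3 x + 2 x^2 gives
(1 - 3 x + 2 x^2) sum_{k>=0} a_k x^k = 4 + 0 x.
Matching coefficients:
 x^0: a_0 = 4
 x^1: a_1 - 3 a_0 = 0  =>  a_1 = 3*4 + 0 = 12
 x^k (k >= 2): a_k = 3 a_{k-1} - 2 a_{k-2}.
Iterating: a_2 = 28, a_3 = 60, a_4 = 124, a_5 = 252, a_6 = 508, a_7 = 1020, a_8 = 2044, a_9 = 4092, a_10 = 8188.
So the coefficient of x^10 is 8188.

8188


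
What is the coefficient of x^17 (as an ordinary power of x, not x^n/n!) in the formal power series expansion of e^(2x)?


The exponential series is e^y = sum_{k>=0} y^k / k!. Substituting y = 2x gives
e^(2x) = sum_{k>=0} 2^k x^k / k!.
So the coefficient of x^n is a^n/n! with a = 2, n = 17:
2^17 / 17! = 131072/355687428096000 = 4/10854718875

4/10854718875


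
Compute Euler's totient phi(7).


phi(n) counts integers in [1, n] coprime to n. Using the multiplicative formula phi(n) = n * prod_{p | n} (1 - 1/p):
7 = 7, so
phi(7) = 7 * (1 - 1/7) = 6.

6


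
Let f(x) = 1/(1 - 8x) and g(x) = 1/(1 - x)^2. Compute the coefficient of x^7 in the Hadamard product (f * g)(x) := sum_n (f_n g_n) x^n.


f has coefficients f_k = 8^k. For g = 1/(1 - x)^2 the coefficient is g_k = C(k + 1, 1) = k + 1. The Hadamard coefficient is (f * g)_k = 8^k * (k + 1).
For k = 7: 8^7 * 8 = 2097152 * 8 = 16777216.

16777216


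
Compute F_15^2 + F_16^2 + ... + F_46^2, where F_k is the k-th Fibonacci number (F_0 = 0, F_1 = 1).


There is a standard identity sum_{k=0}^{N} F_k^2 = F_N * F_{N+1} (proved inductively from the telescoping relation F_k^2 = F_k F_{k+1} - F_{k-1} F_k). Then
sum_{k=15}^{46} F_k^2 = F_46 F_47 - F_14 F_15.
Computing: F_46 = 1836311903, F_47 = 2971215073, F_14 = 377, F_15 = 610.
Sum = 1836311903 * 2971215073 - 377 * 610 = 5456077604922683949.

5456077604922683949


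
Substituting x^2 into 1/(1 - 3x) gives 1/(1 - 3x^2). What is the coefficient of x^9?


Since 1/(1 - 3x^2) only has even powers of x,
the coefficient of x^9 (odd) is 0.

0


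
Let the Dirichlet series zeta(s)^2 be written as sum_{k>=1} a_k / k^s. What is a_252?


The Dirichlet convolution of the constant function 1 with itself gives (1 * 1)(k) = sum_{d | k} 1 = d(k), the number of positive divisors of k.
Since zeta(s) = sum_{k>=1} 1/k^s, we have zeta(s)^2 = sum_{k>=1} d(k)/k^s, so a_k = d(k).
For k = 252: the divisors are 1, 2, 3, 4, 6, 7, 9, 12, 14, 18, 21, 28, 36, 42, 63, 84, 126, 252.
Count = 18.

18


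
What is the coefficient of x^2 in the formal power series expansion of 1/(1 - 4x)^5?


The general identity 1/(1 - c x)^r = sum_{k>=0} c^k C(k + r - 1, r - 1) x^k follows by substituting y = c x into 1/(1 - y)^r = sum_{k>=0} C(k + r - 1, r - 1) y^k.
For c = 4, r = 5, k = 2:
4^2 * C(6, 4) = 16 * 15 = 240.

240


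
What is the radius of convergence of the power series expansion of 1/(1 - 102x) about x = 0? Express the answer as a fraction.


Expanding 1/(1 - 102x) = sum_{k>=0} 102^k x^k, the series converges when |102x| < 1, i.e., |x| < 1/102.
So the radius of convergence is 1/102 = 1/102.

1/102


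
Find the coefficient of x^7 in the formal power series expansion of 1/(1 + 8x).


Write 1/(1 + c x) = 1/(1 - (-c) x) and apply the geometric-series identity
1/(1 - y) = sum_{k>=0} y^k to get 1/(1 + c x) = sum_{k>=0} (-c)^k x^k.
So the coefficient of x^k is (-c)^k = (-1)^k * c^k.
Here c = 8 and k = 7:
(-8)^7 = -1 * 2097152 = -2097152

-2097152


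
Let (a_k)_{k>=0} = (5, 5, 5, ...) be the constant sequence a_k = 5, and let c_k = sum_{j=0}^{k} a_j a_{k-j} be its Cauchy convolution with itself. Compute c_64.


Since a_j = 5 for all j >= 0, the convolution sum becomes
c_k = sum_{j=0}^{k} 5 * 5 = 25 * (k + 1).
Equivalently, the generating function of (a_k) is 5/(1 - x) and its square is 25/(1 - x)^2 = sum_{k>=0} 25(k + 1) x^k.
For k = 64: 25 * 65 = 1625.

1625


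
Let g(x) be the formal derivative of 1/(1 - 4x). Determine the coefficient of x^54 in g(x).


Differentiate termwise: d/dx sum_{k>=0} 4^k x^k = sum_{k>=1} k 4^k x^(k-1) = sum_{j>=0} (j+1) 4^(j+1) x^j.
Equivalently, d/dx [1/(1 - 4x)] = 4/(1 - 4x)^2.
For j = 54: 55 * 4^55 = 55 * 1298074214633706907132624082305024 = 71394081804853879892294324526776320.

71394081804853879892294324526776320


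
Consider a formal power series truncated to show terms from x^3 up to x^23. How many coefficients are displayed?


From x^3 to x^23 inclusive, the count is 23 - 3 + 1 = 21.

21


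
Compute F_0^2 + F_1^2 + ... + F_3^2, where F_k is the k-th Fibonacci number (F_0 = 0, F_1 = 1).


There is a standard identity sum_{k=0}^{N} F_k^2 = F_N * F_{N+1} (proved inductively from the telescoping relation F_k^2 = F_k F_{k+1} - F_{k-1} F_k). Then
sum_{k=0}^{3} F_k^2 = F_3 F_4 - F_0 F_0.
Computing: F_3 = 2, F_4 = 3.
Sum = 2 * 3 = 6.

6


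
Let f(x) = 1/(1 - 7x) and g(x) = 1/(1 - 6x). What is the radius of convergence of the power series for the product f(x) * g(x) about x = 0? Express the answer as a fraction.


The radius of 1/(1 - 7x) is 1/7 (nearest singularity at x = 1/7), and the radius of 1/(1 - 6x) is 1/6.
The product f(x)*g(x) = 1/((1 - 7x)(1 - 6x)) has singularities at both 1/7 and 1/6, so its radius of convergence is the distance to the nearest one:
min(1/7, 1/6) = 1/7.

1/7


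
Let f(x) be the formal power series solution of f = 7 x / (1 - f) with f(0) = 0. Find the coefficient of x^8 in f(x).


Apply Lagrange inversion: f = 7 x * phi(f) with phi(t) = 1/(1 - t), so
[x^n] f = 7^n * (1/n) [t^(n-1)] phi(t)^n = 7^n * (1/n) [t^(n-1)] (1 - t)^(-n) = 7^n * (1/n) C(2n - 2, n - 1) = 7^n * C_{n-1}.
For n = 8: C_7 = C(14, 7) / 8 = 3432/8 = 429.
With the 7^8 = 5764801 factor, the coefficient is 5764801 * 429 = 2473099629.

2473099629


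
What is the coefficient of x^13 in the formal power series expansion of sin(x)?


The Maclaurin series is sin(t) = sum_{k>=0} (-1)^k t^(2k+1) / (2k+1)!, so substituting t = x, only odd powers of x are nonzero, with coefficient of x^(2k+1) equal to (-1)^k / (2k+1)!.
Write 13 = 2*6 + 1, giving the coefficient (-1)^6 / 13! = 1/6227020800 = 1/6227020800.

1/6227020800


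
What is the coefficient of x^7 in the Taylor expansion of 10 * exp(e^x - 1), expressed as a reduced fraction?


exp(e^x - 1) = sum_{k>=0} Bell_k x^k / k!, where Bell_k is the k-th Bell number.
So the coefficient of x^7 is 10 * Bell_7 / 7!.
Computing: Bell_7 = 877 and 7! = 5040, giving
10 * 877/5040 = 877/504.

877/504


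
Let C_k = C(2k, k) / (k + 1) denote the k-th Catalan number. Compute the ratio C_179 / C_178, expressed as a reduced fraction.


Using C_k = (2k)! / (k! (k+1)!), the ratio C_{k+1}/C_k simplifies to
C_{k+1}/C_k = [(2k+2)! / ((k+1)! (k+2)!)] * [k! (k+1)! / (2k)!]
 = (2k+2)(2k+1) / ((k+1)(k+2)) = 2(2k+1) / (k+2).
For k = 178: 2(2*178 + 1) / (178 + 2) = 714/180 = 119/30.

119/30


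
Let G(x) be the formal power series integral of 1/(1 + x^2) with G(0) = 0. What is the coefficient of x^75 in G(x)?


1/(1 + x^2) = sum_{j>=0} (-1)^j x^(2j). Integrating termwise with G(0) = 0:
G(x) = sum_{j>=0} (-1)^j x^(2j+1) / (2j+1) = arctan(x).
Only odd powers are nonzero. For x^75 write 75 = 2*37 + 1, giving
(-1)^37 / 75 = -1/75 = -1/75.

-1/75


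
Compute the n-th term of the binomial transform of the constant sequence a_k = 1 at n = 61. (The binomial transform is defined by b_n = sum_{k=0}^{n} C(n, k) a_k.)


With a_k = 1 for all k, b_n = sum_{k=0}^{n} C(n, k) = 2^n by the binomial theorem.
For n = 61: 2^61 = 2305843009213693952.

2305843009213693952


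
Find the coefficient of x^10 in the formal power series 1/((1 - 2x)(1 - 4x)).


By partial fractions or Cauchy convolution:
The coefficient equals sum_{k=0}^{10} 2^k * 4^(10-k).
= 2096128

2096128


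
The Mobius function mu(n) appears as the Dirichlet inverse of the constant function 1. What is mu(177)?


177 = 3 * 59 (all distinct primes).
mu(177) = (-1)^2 = 1

1


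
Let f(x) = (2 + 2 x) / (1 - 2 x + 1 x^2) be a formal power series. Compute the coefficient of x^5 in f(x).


Write f(x) = sum_{k>=0} a_k x^k. Multiplying both sides by 1 - 2 x + 1 x^2 gives
(1 - 2 x + 1 x^2) sum_{k>=0} a_k x^k = 2 + 2 x.
Matching coefficients:
 x^0: a_0 = 2
 x^1: a_1 - 2 a_0 = 2  =>  a_1 = 2*2 + 2 = 6
 x^k (k >= 2): a_k = 2 a_{k-1} - 1 a_{k-2}.
Iterating: a_2 = 10, a_3 = 14, a_4 = 18, a_5 = 22.
So the coefficient of x^5 is 22.

22


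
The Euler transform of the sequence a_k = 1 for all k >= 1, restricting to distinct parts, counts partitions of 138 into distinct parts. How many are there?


Partitions of 138 into distinct parts can be computed via generating function.
Product (1+x)(1+x^2)(1+x^3)...
The coefficient of x^138 = 8334326

8334326


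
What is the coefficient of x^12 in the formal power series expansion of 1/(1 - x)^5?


The expansion 1/(1 - x)^r = sum_{k>=0} C(k + r - 1, r - 1) x^k follows from the multiset / negative-binomial theorem (or from repeated differentiation of the geometric series).
For r = 5 and k = 12:
C(16, 4) = 20922789888000 / (24 * 479001600) = 1820.

1820


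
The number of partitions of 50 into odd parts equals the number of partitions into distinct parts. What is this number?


Computing partitions of 50 into odd parts (1, 3, 5, ...):
Using the generating function prod_{k>=0} 1/(1-x^(2k+1)),
the count is 3658

3658


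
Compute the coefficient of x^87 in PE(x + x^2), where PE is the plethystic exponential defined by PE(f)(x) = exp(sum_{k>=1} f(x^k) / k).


With f(x) = x + x^2, the exponent is sum_{k>=1} (x^k + x^(2k)) / k = -ln(1 - x) - ln(1 - x^2). Exponentiating:
PE(x + x^2) = 1 / ((1 - x)(1 - x^2)).
This is the generating function for partitions of n into parts of size 1 or 2. The number of 2's can be any j in 0..43, and the rest are 1's, so
[x^87] = floor(87/2) + 1 = 44.

44


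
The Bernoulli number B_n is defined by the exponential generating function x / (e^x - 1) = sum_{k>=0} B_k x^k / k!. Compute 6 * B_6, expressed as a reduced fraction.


Bernoulli numbers can also be computed recursively via B_0 = 1 and sum_{j=0}^{m} C(m+1, j) B_j = 0 for m >= 1. Odd-index Bernoulli numbers vanish for k >= 3.
Computing B_6 = 1/42, so 6 * B_6 = 6 * 1/42 = 1/7.

1/7


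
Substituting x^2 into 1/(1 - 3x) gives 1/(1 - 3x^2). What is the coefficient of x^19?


Since 1/(1 - 3x^2) only has even powers of x,
the coefficient of x^19 (odd) is 0.

0


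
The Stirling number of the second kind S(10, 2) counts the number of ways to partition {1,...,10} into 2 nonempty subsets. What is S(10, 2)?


Using the explicit formula S(n,k) = (1/k!) sum_{j=0}^{k} (-1)^(k-j) C(k,j) j^n:
S(10, 2) = 511
Equivalently, S(n,k) is n! times the coefficient of x^n in the EGF (e^x - 1)^k / k!.

511


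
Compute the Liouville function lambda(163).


The Liouville function is lambda(k) = (-1)^Omega(k), where Omega(k) counts the prime factors of k with multiplicity.
Factoring: 163 = 163, so Omega(163) = 1.
lambda(163) = (-1)^1 = -1.

-1


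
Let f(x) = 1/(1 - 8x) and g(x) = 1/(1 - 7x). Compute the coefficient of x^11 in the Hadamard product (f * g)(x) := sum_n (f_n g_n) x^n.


f has coefficients f_k = 8^k and g has coefficients g_k = 7^k, so the Hadamard product has coefficient (f*g)_k = 8^k * 7^k = 56^k.
For k = 11: 56^11 = 16985107389382393856.

16985107389382393856


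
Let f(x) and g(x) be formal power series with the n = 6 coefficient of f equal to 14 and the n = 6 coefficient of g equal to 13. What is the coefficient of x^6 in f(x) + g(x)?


Addition of formal power series is termwise.
The coefficient of x^6 in f + g = 14 + 13
= 27

27


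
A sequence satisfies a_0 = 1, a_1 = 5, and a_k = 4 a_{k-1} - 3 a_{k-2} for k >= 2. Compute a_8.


The characteristic equation is t^2 - 4 t + 3 = 0, with roots r_1 = 3 and r_2 = 1 (so c_1 = r_1 + r_2, c_2 = -r_1 r_2 as required).
One can use the closed form a_n = A r_1^n + B r_2^n, but direct iteration is more reliable:
a_0 = 1, a_1 = 5, a_2 = 17, a_3 = 53, a_4 = 161, a_5 = 485, a_6 = 1457, a_7 = 4373, a_8 = 13121.
So a_8 = 13121.

13121


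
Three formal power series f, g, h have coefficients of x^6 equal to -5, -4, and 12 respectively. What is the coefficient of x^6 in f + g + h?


Series addition is componentwise:
-5 + -4 + 12
= 3

3


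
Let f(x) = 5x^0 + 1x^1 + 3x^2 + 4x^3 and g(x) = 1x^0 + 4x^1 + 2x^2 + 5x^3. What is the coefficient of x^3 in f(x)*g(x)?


Cauchy product at x^3:
5*5 + 1*2 + 3*4 + 4*1
= 43

43


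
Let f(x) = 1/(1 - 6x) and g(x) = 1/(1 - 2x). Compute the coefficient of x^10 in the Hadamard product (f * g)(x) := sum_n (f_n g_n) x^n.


f has coefficients f_k = 6^k and g has coefficients g_k = 2^k, so the Hadamard product has coefficient (f*g)_k = 6^k * 2^k = 12^k.
For k = 10: 12^10 = 61917364224.

61917364224


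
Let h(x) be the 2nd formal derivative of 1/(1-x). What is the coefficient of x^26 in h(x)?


Differentiating 2 times: d^2/dx^2 [1/(1-x)] = 2!/(1-x)^3.
The expansion 1/(1-x)^3 = sum_{k>=0} C(k+2, 2) x^k, so the coefficient of x^n in 2!/(1-x)^3 is 2! * C(n+2, 2).
For n = 26: 2 * C(28, 2) = 2 * 378 = 756

756


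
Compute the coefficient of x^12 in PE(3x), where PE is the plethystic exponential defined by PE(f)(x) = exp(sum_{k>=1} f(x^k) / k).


With f(x) = 3x, the exponent is sum_{k>=1} 3 x^k / k = 3 * (-ln(1 - x)). Exponentiating:
PE(3x) = exp(-3 ln(1 - x)) = 1/(1 - x)^3.
By the negative binomial expansion, [x^n] 1/(1 - x)^3 = C(n + 2, 2).
For n = 12: C(14, 2) = 91.

91


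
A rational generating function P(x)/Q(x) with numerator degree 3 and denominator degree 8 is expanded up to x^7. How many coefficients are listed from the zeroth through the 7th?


Expanding up to x^7 gives the coefficients for x^0, x^1, ..., x^7.
That is 7 + 1 = 8 coefficients in total.

8


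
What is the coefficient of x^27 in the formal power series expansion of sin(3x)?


The Maclaurin series is sin(t) = sum_{k>=0} (-1)^k t^(2k+1) / (2k+1)!, so substituting t = 3x, only odd powers of x are nonzero, with coefficient of x^(2k+1) equal to (-1)^k 3^(2k+1) / (2k+1)!.
Write 27 = 2*13 + 1, giving the coefficient (-1)^13 * 3^27 / 27! = -7625597484987/10888869450418352160768000000 = -4782969/6829776306569216000000.

-4782969/6829776306569216000000


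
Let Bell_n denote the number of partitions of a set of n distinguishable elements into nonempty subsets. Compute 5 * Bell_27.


Bell_27 can be computed from the Bell triangle or from Dobinski's identity Bell_n = (1/e) * sum_{k>=0} k^n / k!.
Computing Bell_27 = 545717047936059989389.
Then 5 * 545717047936059989389 = 2728585239680299946945.

2728585239680299946945


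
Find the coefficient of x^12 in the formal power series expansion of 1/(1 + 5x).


Write 1/(1 + c x) = 1/(1 - (-c) x) and apply the geometric-series identity
1/(1 - y) = sum_{k>=0} y^k to get 1/(1 + c x) = sum_{k>=0} (-c)^k x^k.
So the coefficient of x^k is (-c)^k = (-1)^k * c^k.
Here c = 5 and k = 12:
(-5)^12 = 1 * 244140625 = 244140625

244140625


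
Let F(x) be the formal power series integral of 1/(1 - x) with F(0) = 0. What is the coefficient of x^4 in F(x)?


1/(1 - x) = sum_{k>=0} x^k. Integrating termwise and using F(0) = 0 gives
F(x) = sum_{k>=0} x^(k+1) / (k+1) = sum_{m>=1} x^m / m = -ln(1 - x).
So the coefficient of x^4 is 1/4 = 1/4.

1/4


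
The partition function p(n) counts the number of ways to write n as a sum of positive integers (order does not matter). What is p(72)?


Using the generating function prod_{k>=1} 1/(1-x^k), we compute p(72).
By dynamic programming over parts 1 through 72:
p(72) = 5392783

5392783


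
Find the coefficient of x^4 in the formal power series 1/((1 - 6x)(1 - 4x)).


By partial fractions or Cauchy convolution:
The coefficient equals sum_{k=0}^{4} 6^k * 4^(4-k).
= 3376

3376


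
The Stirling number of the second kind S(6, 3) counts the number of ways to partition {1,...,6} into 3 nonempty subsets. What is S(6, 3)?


Using the explicit formula S(n,k) = (1/k!) sum_{j=0}^{k} (-1)^(k-j) C(k,j) j^n:
S(6, 3) = 90
Equivalently, S(n,k) is n! times the coefficient of x^n in the EGF (e^x - 1)^k / k!.

90


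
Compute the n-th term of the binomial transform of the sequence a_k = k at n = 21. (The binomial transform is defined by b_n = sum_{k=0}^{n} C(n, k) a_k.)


With a_k = k, b_n = sum_{k=0}^{n} C(n, k) k. Using k * C(n, k) = n * C(n-1, k-1) gives b_n = n * sum_{k>=1} C(n-1, k-1) = n * 2^(n-1).
For n = 21: 21 * 2^20 = 21 * 1048576 = 22020096.

22020096


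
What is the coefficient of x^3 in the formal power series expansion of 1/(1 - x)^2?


The expansion 1/(1 - x)^r = sum_{k>=0} C(k + r - 1, r - 1) x^k follows from the multiset / negative-binomial theorem (or from repeated differentiation of the geometric series).
For r = 2 and k = 3:
C(4, 1) = 24 / (1 * 6) = 4.

4


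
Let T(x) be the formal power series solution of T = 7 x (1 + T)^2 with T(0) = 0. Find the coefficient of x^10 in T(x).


Apply the Lagrange inversion formula: if T = 7 x * phi(T) with phi(t) = (1 + t)^2, then [x^n] T = 7^n * (1/n) [t^(n-1)] phi(t)^n = 7^n * (1/n) [t^(n-1)] (1 + t)^(2n) = 7^n * (1/n) C(2n, n-1).
Using the identity C(2n, n-1) = C(2n, n) * n / (n+1), the unscaled factor equals C(2n, n) / (n+1) = C_n, the n-th Catalan number.
For n = 10: C_10 = C(20, 10) / 11 = 184756/11 = 16796.
With the 7^10 = 282475249 factor, the coefficient is 282475249 * 16796 = 4744454282204.

4744454282204


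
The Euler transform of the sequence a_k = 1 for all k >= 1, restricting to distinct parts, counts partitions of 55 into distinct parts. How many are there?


Partitions of 55 into distinct parts can be computed via generating function.
Product (1+x)(1+x^2)(1+x^3)...
The coefficient of x^55 = 6378

6378


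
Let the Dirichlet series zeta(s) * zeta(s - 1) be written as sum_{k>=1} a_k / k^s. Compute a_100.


Convolution gives a_k = sum_{d | k} d * 1 = sum_{d | k} d = sigma(k), the sum of positive divisors of k.
For k = 100, the divisors are 1, 2, 4, 5, 10, 20, 25, 50, 100, so
sigma(100) = 1 + 2 + 4 + 5 + 10 + 20 + 25 + 50 + 100 = 217.

217


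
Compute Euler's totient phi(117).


phi(n) counts integers in [1, n] coprime to n. Using the multiplicative formula phi(n) = n * prod_{p | n} (1 - 1/p):
117 = 3^2 * 13, so
phi(117) = 117 * (1 - 1/3) * (1 - 1/13) = 72.

72


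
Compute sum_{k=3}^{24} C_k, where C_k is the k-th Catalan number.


C_3 through C_24: 5, 14, 42, 132, 429, 1430, 4862, 16796, 58786, 208012, 742900, 2674440, 9694845, 35357670, 129644790, 477638700, 1767263190, 6564120420, 24466267020, 91482563640, 343059613650, 1289904147324
Sum = 5 + 14 + 42 + 132 + 429 + 1430 + 4862 + 16796 + 58786 + 208012 + 742900 + 2674440 + 9694845 + 35357670 + 129644790 + 477638700 + 1767263190 + 6564120420 + 24466267020 + 91482563640 + 343059613650 + 1289904147324
= 1757900019097

1757900019097


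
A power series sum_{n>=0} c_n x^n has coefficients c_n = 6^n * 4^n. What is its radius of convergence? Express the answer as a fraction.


By the root test (Cauchy-Hadamard), the radius is R = 1 / limsup_n |c_n|^(1/n).
Here |c_n|^(1/n) = (6^n * 4^n)^(1/n) = 6 * 4 = 24 for all n.
So R = 1/24 = 1/24.

1/24


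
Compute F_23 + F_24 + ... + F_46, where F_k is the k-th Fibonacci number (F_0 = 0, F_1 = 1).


Use the identity sum_{k=0}^{N} F_k = F_{N+2} - 1 (which follows from F_{k+2} - F_{k+1} = F_k). Then
sum_{k=23}^{46} F_k = (F_{48} - 1) - (F_{24} - 1) = F_{48} - F_{24}.
Computing: F_{48} = 4807526976, F_{24} = 46368, so
Sum = 4807526976 - 46368 = 4807480608.

4807480608


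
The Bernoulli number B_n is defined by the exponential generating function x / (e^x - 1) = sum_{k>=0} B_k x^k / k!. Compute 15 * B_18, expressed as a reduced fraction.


Bernoulli numbers can also be computed recursively via B_0 = 1 and sum_{j=0}^{m} C(m+1, j) B_j = 0 for m >= 1. Odd-index Bernoulli numbers vanish for k >= 3.
Computing B_18 = 43867/798, so 15 * B_18 = 15 * 43867/798 = 219335/266.

219335/266


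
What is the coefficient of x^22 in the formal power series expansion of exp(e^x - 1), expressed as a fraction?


exp(e^x - 1) is the exponential generating function for the Bell numbers Bell_k: exp(e^x - 1) = sum_{k>=0} Bell_k x^k / k!.
So the coefficient of x^22 in exp(e^x - 1) is Bell_22 / 22!.
Computing: Bell_22 = 4506715738447323 and 22! = 1124000727777607680000, giving
4506715738447323/1124000727777607680000 = 88366975263673/22039229956423680000.

88366975263673/22039229956423680000


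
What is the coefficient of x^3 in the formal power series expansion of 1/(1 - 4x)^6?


The general identity 1/(1 - c x)^r = sum_{k>=0} c^k C(k + r - 1, r - 1) x^k follows by substituting y = c x into 1/(1 - y)^r = sum_{k>=0} C(k + r - 1, r - 1) y^k.
For c = 4, r = 6, k = 3:
4^3 * C(8, 5) = 64 * 56 = 3584.

3584


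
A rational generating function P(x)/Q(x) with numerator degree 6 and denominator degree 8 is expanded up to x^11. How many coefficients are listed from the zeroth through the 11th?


Expanding up to x^11 gives the coefficients for x^0, x^1, ..., x^11.
That is 11 + 1 = 12 coefficients in total.

12


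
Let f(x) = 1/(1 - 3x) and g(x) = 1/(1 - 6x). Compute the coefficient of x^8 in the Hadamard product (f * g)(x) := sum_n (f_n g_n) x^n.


f has coefficients f_k = 3^k and g has coefficients g_k = 6^k, so the Hadamard product has coefficient (f*g)_k = 3^k * 6^k = 18^k.
For k = 8: 18^8 = 11019960576.

11019960576


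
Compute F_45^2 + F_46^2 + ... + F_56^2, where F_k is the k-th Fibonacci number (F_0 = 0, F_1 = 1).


There is a standard identity sum_{k=0}^{N} F_k^2 = F_N * F_{N+1} (proved inductively from the telescoping relation F_k^2 = F_k F_{k+1} - F_{k-1} F_k). Then
sum_{k=45}^{56} F_k^2 = F_56 F_57 - F_44 F_45.
Computing: F_56 = 225851433717, F_57 = 365435296162, F_44 = 701408733, F_45 = 1134903170.
Sum = 225851433717 * 365435296162 - 701408733 * 1134903170 = 82533289537989660110544.

82533289537989660110544


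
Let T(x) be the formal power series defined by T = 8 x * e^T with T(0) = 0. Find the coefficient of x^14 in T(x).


Apply the Lagrange inversion formula: if T = 8 x * phi(T) with phi(t) = e^t, then
[x^n] T = 8^n * (1/n) [t^(n-1)] phi(t)^n = 8^n * (1/n) [t^(n-1)] e^(n t) = 8^n * (1/n) * n^(n-1) / (n-1)! = 8^n * n^(n-1) / n!.
When c = 1 this is the Cayley count of rooted labeled trees on n vertices, divided by n!.
For n = 14: 8^14 * 14^13 / 14! = 4398046511104 * 793714773254144/87178291200 = 34785499933455142617088/868725.

34785499933455142617088/868725


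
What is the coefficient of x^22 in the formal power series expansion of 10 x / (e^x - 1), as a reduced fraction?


The exponential generating function for Bernoulli numbers is
x / (e^x - 1) = sum_{k>=0} B_k x^k / k!.
So the coefficient of x^22 in 10 x / (e^x - 1) is 10 B_22 / 22!.
Computing: B_22 = 854513/138, 22! = 1124000727777607680000, giving
10 * 854513/138 / 1124000727777607680000 = 77683/1410110003939180544000.

77683/1410110003939180544000


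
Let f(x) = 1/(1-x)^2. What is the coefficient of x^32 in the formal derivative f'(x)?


Differentiate: d/dx [ 1/(1-x)^r ] = r / (1-x)^(r+1).
Here r = 2, so f'(x) = 2 / (1-x)^3.
The expansion of 1/(1-x)^(r+1) has coefficient of x^n equal to C(n+r, r).
So the coefficient of x^32 in f'(x) is
2 * C(34, 2) = 2 * 561 = 1122

1122


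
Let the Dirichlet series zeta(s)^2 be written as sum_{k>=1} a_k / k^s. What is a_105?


The Dirichlet convolution of the constant function 1 with itself gives (1 * 1)(k) = sum_{d | k} 1 = d(k), the number of positive divisors of k.
Since zeta(s) = sum_{k>=1} 1/k^s, we have zeta(s)^2 = sum_{k>=1} d(k)/k^s, so a_k = d(k).
For k = 105: the divisors are 1, 3, 5, 7, 15, 21, 35, 105.
Count = 8.

8


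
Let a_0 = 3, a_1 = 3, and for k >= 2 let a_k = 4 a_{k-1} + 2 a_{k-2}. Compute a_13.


Iterating the recurrence forward:
a_0 = 3
a_1 = 3
a_2 = 4*3 + 2*3 = 18
a_3 = 4*18 + 2*3 = 78
a_4 = 4*78 + 2*18 = 348
a_5 = 4*348 + 2*78 = 1548
a_6 = 4*1548 + 2*348 = 6888
a_7 = 4*6888 + 2*1548 = 30648
a_8 = 4*30648 + 2*6888 = 136368
a_9 = 4*136368 + 2*30648 = 606768
a_10 = 4*606768 + 2*136368 = 2699808
a_11 = 4*2699808 + 2*606768 = 12012768
a_12 = 4*12012768 + 2*2699808 = 53450688
a_13 = 4*53450688 + 2*12012768 = 237828288
So a_13 = 237828288.

237828288


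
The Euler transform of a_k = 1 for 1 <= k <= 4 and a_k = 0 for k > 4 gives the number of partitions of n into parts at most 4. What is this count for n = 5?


Partitions of 5 into parts at most 4:
Using generating function (1-x)^(-1)(1-x^2)^(-1)...(1-x^4)^(-1),
the coefficient of x^5 = 6

6


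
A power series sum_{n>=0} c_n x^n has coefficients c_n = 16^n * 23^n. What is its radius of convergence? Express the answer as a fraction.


By the root test (Cauchy-Hadamard), the radius is R = 1 / limsup_n |c_n|^(1/n).
Here |c_n|^(1/n) = (16^n * 23^n)^(1/n) = 16 * 23 = 368 for all n.
So R = 1/368 = 1/368.

1/368


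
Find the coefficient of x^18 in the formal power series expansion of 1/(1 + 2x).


Write 1/(1 + c x) = 1/(1 - (-c) x) and apply the geometric-series identity
1/(1 - y) = sum_{k>=0} y^k to get 1/(1 + c x) = sum_{k>=0} (-c)^k x^k.
So the coefficient of x^k is (-c)^k = (-1)^k * c^k.
Here c = 2 and k = 18:
(-2)^18 = 1 * 262144 = 262144

262144


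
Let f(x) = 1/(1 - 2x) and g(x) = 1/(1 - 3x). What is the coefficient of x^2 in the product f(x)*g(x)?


The coefficient of x^n in f*g is the Cauchy product: sum_{k=0}^{n} a^k * b^(n-k).
With a=2, b=3, n=2:
sum_{k=0}^{2} 2^k * 3^(2-k)
= 19

19


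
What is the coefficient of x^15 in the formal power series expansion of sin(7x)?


The Maclaurin series is sin(t) = sum_{k>=0} (-1)^k t^(2k+1) / (2k+1)!, so substituting t = 7x, only odd powers of x are nonzero, with coefficient of x^(2k+1) equal to (-1)^k 7^(2k+1) / (2k+1)!.
Write 15 = 2*7 + 1, giving the coefficient (-1)^7 * 7^15 / 15! = -4747561509943/1307674368000 = -96889010407/26687232000.

-96889010407/26687232000


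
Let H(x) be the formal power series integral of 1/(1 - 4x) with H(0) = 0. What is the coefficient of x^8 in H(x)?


1/(1 - 4x) = sum_{k>=0} 4^k x^k. Integrating termwise with H(0) = 0:
H(x) = sum_{k>=0} 4^k x^(k+1) / (k+1) = sum_{m>=1} 4^(m-1) x^m / m.
For m = 8: 4^7/8 = 16384/8 = 2048.

2048


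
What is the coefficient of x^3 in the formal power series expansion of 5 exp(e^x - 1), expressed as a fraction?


exp(e^x - 1) is the exponential generating function for the Bell numbers Bell_k: exp(e^x - 1) = sum_{k>=0} Bell_k x^k / k!.
So the coefficient of x^3 in 5 exp(e^x - 1) is 5 Bell_3 / 3!.
Computing: Bell_3 = 5 and 3! = 6, giving
5 * 5/6 = 25/6.

25/6


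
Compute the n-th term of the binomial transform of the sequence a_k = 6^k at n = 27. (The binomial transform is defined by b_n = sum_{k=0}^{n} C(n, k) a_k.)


With a_k = 6^k, b_n = sum_{k=0}^{n} C(n, k) 6^k = (1 + 6)^n by the binomial theorem.
For n = 27: (1 + 6)^27 = 7^27 = 65712362363534280139543.

65712362363534280139543
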